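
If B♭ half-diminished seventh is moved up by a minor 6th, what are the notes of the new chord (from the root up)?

G♭, B𝄫, D𝄫, F♭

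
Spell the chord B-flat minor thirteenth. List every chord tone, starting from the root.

Bb  Db  F  Ab  C  Eb  G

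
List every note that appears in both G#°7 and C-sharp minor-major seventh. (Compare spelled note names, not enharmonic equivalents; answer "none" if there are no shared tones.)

G#°7 = G♯, B, D, F.
C-sharp minor-major seventh = C♯, E, G♯, B♯.
Shared: G♯.

G♯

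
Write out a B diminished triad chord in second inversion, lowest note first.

F  B  D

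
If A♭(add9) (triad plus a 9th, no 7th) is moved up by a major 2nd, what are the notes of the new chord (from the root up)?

Ab up a major 2nd → Bb. New chord: Bb added-ninth.
root → Bb
3rd (major 3rd) → D
5th (perfect 5th) → F
9th (major 9th) → C

Bb, D, F, C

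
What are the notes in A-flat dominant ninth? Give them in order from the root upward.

Ab C Eb Gb Bb

A-flat dominant ninth is a dominant ninth built on Ab.
root → Ab
3rd (major 3rd) → C
5th (perfect 5th) → Eb
7th (minor 7th) → Gb
9th (major 9th) → Bb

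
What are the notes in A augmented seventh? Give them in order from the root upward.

A C-sharp E-sharp G

A augmented seventh is an augmented seventh built on A.
root → A
3rd (major 3rd) → C-sharp
5th (augmented 5th) → E-sharp
7th (minor 7th) → G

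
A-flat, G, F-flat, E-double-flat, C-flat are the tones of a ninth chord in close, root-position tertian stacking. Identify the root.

Stacking in thirds gives F-flat – A-flat – C-flat – E-double-flat – G, so F-flat is the root — F-flat dominant seventh sharp nine.

F-flat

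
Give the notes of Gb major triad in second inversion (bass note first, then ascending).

Gb major triad = G-flat–B-flat–D-flat; second inversion → fifth (D-flat) lowest.

D-flat, G-flat, B-flat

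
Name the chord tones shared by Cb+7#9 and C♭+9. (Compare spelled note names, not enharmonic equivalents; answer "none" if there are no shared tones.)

C♭, E♭, G, B𝄫

Cb+7#9 = C♭, E♭, G, B𝄫, D.
C♭+9 = C♭, E♭, G, B𝄫, D♭.
Shared: C♭, E♭, G, B𝄫.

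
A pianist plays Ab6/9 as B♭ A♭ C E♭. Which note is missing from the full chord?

The full Ab6/9 chord is A♭, C, E♭, F, B♭.
Comparing with the voicing, the major 6th (6th) — F — is absent.

F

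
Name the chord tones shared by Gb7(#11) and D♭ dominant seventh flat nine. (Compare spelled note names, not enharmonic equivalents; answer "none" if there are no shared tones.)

Db

Gb7(#11) = Gb, Bb, Db, Fb, C.
D♭ dominant seventh flat nine = Db, F, Ab, Cb, Ebb.
Shared: Db.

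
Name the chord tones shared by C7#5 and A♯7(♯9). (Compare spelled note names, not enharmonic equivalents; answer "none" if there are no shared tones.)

G#

C7#5: C E G# Bb
A♯7(♯9): A# C## E# G# B##
Common to both → G#.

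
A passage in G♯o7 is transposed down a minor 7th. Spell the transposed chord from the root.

Transposed root: G# → A# (minor 7th down). So we spell A# diminished seventh:
- root: A#
- minor 3rd: C#
- diminished 5th: E
- diminished 7th: G

A# C# E G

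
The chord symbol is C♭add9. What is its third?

E♭

C♭add9 is built on C♭; its 3rd is a major 3rd above the root.
A third above C uses the letter E, and the major 3rd above C♭ is E♭.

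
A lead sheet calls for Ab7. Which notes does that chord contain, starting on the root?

Ab, C, Eb, Gb

Ab7 is a dominant seventh built on Ab.
- root: Ab
- major 3rd: C
- perfect 5th: Eb
- minor 7th: Gb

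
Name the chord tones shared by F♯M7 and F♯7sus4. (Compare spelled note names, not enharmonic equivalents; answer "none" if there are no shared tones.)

F♯, C♯

F♯M7 = F♯, A♯, C♯, E♯.
F♯7sus4 = F♯, B, C♯, E.
Shared: F♯, C♯.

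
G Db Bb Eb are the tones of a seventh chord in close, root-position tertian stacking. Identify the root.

Eb

Arranged so that each adjacent pair is a third by letter name: Eb – G – Bb – Db.
The bottom of that stack, Eb, is the root (this is Eb dominant seventh).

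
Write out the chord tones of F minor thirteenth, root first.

F minor thirteenth is a minor thirteenth built on F.
root → F
3rd (minor 3rd) → A-flat
5th (perfect 5th) → C
7th (minor 7th) → E-flat
9th (major 9th) → G
11th (perfect 11th) → B-flat
13th (major 13th) → D

F – A-flat – C – E-flat – G – B-flat – D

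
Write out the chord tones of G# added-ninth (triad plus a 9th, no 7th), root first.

G# added-ninth is an added-ninth built on G#.
- root: G#
- major 3rd: B#
- perfect 5th: D#
- major 9th: A#

G#, B#, D#, A#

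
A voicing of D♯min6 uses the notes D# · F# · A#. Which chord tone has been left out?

D♯min6 = D#, F#, A#, B#. The voicing lacks the 6th (major 6th), B#.

B#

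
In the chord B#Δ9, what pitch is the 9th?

C𝄪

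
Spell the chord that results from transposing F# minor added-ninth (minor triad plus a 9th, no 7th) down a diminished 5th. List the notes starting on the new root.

A diminished 5th down from F# is B#, so the new chord is B# minor added-ninth.
Root: B#
Minor 3rd (3rd): D#
Perfect 5th (5th): F##
Major 9th (9th): C##

B#  D#  F##  C##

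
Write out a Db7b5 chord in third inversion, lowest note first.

C♭, D♭, F, A𝄫

Db7b5 = D♭–F–A𝄫–C♭; third inversion → seventh (C♭) lowest.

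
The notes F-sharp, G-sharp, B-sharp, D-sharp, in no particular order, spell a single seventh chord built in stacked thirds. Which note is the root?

G-sharp

Arranged so that each adjacent pair is a third by letter name: G-sharp – B-sharp – D-sharp – F-sharp.
The bottom of that stack, G-sharp, is the root (this is G-sharp dominant seventh).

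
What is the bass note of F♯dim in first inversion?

A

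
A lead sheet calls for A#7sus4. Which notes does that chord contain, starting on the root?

A♯ D♯ E♯ G♯

Root A♯, quality dominant seventh suspended fourth:
root → A♯
4th (perfect 4th) → D♯
5th (perfect 5th) → E♯
7th (minor 7th) → G♯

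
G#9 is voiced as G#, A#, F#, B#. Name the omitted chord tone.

The full G#9 chord is G#, B#, D#, F#, A#.
Comparing with the voicing, the perfect 5th (5th) — D# — is absent.

D#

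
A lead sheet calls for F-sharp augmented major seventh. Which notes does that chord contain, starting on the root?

F-sharp augmented major seventh is an augmented major seventh built on F#.
Root: F#
Major 3rd (3rd): A#
Augmented 5th (5th): C##
Major 7th (7th): E#

F#, A#, C##, E#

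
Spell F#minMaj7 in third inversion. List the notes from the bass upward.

E# – F# – A – C#

F#minMaj7 = F#–A–C#–E#; third inversion → seventh (E#) lowest.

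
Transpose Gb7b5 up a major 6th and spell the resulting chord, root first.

A major 6th up from Gb is Eb, so the new chord is Eb dominant seventh flat five.
Eb — root
G — major 3rd
Bbb — diminished 5th
Db — minor 7th

Eb  G  Bbb  Db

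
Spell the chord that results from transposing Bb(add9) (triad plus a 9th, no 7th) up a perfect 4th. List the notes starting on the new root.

Bb up a perfect 4th → Eb. New chord: Eb added-ninth.
Root: Eb
Major 3rd (3rd): G
Perfect 5th (5th): Bb
Major 9th (9th): F

Eb  G  Bb  F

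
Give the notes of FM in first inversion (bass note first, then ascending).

A  C  F

FM = F–A–C; first inversion → third (A) lowest.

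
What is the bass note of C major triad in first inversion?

E

C major triad in root position is C–E–G.
First inversion places the third in the bass, which is E.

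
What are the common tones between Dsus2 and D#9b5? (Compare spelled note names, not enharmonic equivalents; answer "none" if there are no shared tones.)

A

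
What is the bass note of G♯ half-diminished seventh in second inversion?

D

G♯ half-diminished seventh in root position is G#–B–D–F#.
Second inversion places the fifth in the bass, which is D.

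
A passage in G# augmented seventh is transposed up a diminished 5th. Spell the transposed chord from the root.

D – F-sharp – A-sharp – C

G-sharp up a diminished 5th → D. New chord: D augmented seventh.
- root: D
- major 3rd: F-sharp
- augmented 5th: A-sharp
- minor 7th: C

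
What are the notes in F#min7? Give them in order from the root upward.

F#, A, C#, E

Root F#, quality minor seventh:
F# — root
A — minor 3rd
C# — perfect 5th
E — minor 7th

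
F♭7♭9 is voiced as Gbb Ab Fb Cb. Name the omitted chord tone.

Ebb

The full F♭7♭9 chord is Fb, Ab, Cb, Ebb, Gbb.
Comparing with the voicing, the minor 7th (7th) — Ebb — is absent.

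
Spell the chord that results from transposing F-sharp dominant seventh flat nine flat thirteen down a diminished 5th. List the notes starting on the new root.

A diminished 5th down from F# is B#, so the new chord is B# dominant seventh flat nine flat thirteen.
- root: B#
- major 3rd: D##
- perfect 5th: F##
- minor 7th: A#
- minor 9th: C#
- minor 13th: G#

B# – D## – F## – A# – C# – G#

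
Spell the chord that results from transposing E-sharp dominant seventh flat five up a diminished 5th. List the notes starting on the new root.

E# up a diminished 5th → B. New chord: B dominant seventh flat five.
Root: B
Major 3rd (3rd): D#
Diminished 5th (5th): F
Minor 7th (7th): A

B, D#, F, A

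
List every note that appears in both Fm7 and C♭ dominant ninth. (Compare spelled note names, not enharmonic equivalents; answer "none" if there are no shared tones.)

Eb

Fm7: F Ab C Eb
C♭ dominant ninth: Cb Eb Gb Bbb Db
Common to both → Eb.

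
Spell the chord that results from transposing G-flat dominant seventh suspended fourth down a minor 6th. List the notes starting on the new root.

B-flat, E-flat, F, A-flat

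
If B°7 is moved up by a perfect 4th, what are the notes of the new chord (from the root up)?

A perfect 4th up from B is E, so the new chord is E diminished seventh.
- root: E
- minor 3rd: G
- diminished 5th: Bb
- diminished 7th: Db

E, G, Bb, Db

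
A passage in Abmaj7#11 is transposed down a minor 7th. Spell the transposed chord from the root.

Bb D F A E

Ab down a minor 7th → Bb. New chord: Bb major seventh sharp eleven.
- root: Bb
- major 3rd: D
- perfect 5th: F
- major 7th: A
- augmented 11th: E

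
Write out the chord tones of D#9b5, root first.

D#  F##  A  C#  E#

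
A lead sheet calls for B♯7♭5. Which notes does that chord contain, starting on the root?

Root B#, quality dominant seventh flat five:
Root: B#
Major 3rd (3rd): D##
Diminished 5th (5th): F#
Minor 7th (7th): A#

B#, D##, F#, A#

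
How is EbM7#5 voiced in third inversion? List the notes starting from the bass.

D  E♭  G  B

In root position, EbM7#5 is E♭–G–B–D.
Third inversion puts the seventh (D) in the bass.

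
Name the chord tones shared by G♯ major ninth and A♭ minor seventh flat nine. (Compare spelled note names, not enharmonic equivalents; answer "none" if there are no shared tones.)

none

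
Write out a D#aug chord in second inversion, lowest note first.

D#aug = D♯–F𝄪–A𝄪; second inversion → fifth (A𝄪) lowest.

A𝄪 – D♯ – F𝄪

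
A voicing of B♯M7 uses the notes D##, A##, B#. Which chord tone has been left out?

B♯M7 = B#, D##, F##, A##. The voicing lacks the 5th (perfect 5th), F##.

F##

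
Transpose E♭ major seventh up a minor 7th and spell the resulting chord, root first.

D-flat – F – A-flat – C

Transposed root: E-flat → D-flat (minor 7th up). So we spell D-flat major seventh:
Root: D-flat
Major 3rd (3rd): F
Perfect 5th (5th): A-flat
Major 7th (7th): C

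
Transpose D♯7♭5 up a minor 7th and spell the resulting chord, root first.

Transposed root: D# → C# (minor 7th up). So we spell C# dominant seventh flat five:
Root: C#
Major 3rd (3rd): E#
Diminished 5th (5th): G
Minor 7th (7th): B

C# – E# – G – B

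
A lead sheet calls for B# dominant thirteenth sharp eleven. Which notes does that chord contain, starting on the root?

Root B-sharp, quality dominant thirteenth sharp eleven:
- root: B-sharp
- major 3rd: D-double-sharp
- perfect 5th: F-double-sharp
- minor 7th: A-sharp
- major 9th: C-double-sharp
- augmented 11th: E-double-sharp
- major 13th: G-double-sharp

B-sharp, D-double-sharp, F-double-sharp, A-sharp, C-double-sharp, E-double-sharp, G-double-sharp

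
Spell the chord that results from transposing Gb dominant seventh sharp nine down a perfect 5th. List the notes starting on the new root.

Cb  Eb  Gb  Bbb  D

Gb down a perfect 5th → Cb. New chord: Cb dominant seventh sharp nine.
root → Cb
3rd (major 3rd) → Eb
5th (perfect 5th) → Gb
7th (minor 7th) → Bbb
9th (augmented 9th) → D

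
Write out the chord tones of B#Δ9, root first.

B♯, D𝄪, F𝄪, A𝄪, C𝄪

Root B♯, quality major ninth:
- root: B♯
- major 3rd: D𝄪
- perfect 5th: F𝄪
- major 7th: A𝄪
- major 9th: C𝄪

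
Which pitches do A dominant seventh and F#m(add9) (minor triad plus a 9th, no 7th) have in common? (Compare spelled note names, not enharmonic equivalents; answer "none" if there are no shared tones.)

A dominant seventh = A, C♯, E, G.
F#m(add9) = F♯, A, C♯, G♯.
Shared: A, C♯.

A, C♯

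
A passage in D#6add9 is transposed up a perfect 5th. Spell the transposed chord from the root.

A#  C##  E#  F##  B#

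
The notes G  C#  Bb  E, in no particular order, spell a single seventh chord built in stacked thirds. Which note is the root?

C#

Stacking in thirds gives C# – E – G – Bb, so C# is the root — C# diminished seventh.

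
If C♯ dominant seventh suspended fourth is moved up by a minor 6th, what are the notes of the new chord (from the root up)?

C-sharp up a minor 6th → A. New chord: A dominant seventh suspended fourth.
- root: A
- perfect 4th: D
- perfect 5th: E
- minor 7th: G

A, D, E, G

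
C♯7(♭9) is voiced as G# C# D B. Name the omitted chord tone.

E#

The full C♯7(♭9) chord is C#, E#, G#, B, D.
Comparing with the voicing, the major 3rd (3rd) — E# — is absent.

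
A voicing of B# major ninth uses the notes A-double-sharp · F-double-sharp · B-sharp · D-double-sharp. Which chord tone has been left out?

C-double-sharp

The full B# major ninth chord is B-sharp, D-double-sharp, F-double-sharp, A-double-sharp, C-double-sharp.
Comparing with the voicing, the major 9th (9th) — C-double-sharp — is absent.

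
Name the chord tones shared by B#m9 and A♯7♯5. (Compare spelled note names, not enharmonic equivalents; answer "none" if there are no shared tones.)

A# C##

B#m9: B# D# F## A# C##
A♯7♯5: A# C## E## G#
Common to both → A#, C##.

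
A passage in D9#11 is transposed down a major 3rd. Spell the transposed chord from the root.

Bb, D, F, Ab, C, E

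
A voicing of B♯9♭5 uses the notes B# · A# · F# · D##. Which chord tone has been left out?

C##

B♯9♭5 = B#, D##, F#, A#, C##. The voicing lacks the 9th (major 9th), C##.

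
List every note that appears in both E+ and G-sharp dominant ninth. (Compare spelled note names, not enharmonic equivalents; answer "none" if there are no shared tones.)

G#, B#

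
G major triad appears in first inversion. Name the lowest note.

G major triad in root position is G–B–D.
First inversion places the third in the bass, which is B.

B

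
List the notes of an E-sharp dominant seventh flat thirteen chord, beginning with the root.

Root E♯, quality dominant seventh flat thirteen:
E♯ — root
G𝄪 — major 3rd
B♯ — perfect 5th
D♯ — minor 7th
C♯ — minor 13th

E♯  G𝄪  B♯  D♯  C♯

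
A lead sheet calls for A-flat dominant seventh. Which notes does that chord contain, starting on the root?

A-flat dominant seventh: dominant seventh on A♭.
A♭ — root
C — major 3rd
E♭ — perfect 5th
G♭ — minor 7th

A♭ – C – E♭ – G♭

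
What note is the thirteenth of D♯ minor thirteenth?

Root of D♯ minor thirteenth = D-sharp. The 13th is a major 13th: D-sharp up a major 13th → B-sharp.

B-sharp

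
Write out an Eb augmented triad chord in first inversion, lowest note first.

In root position, Eb augmented triad is E-flat–G–B.
First inversion puts the third (G) in the bass.

G, B, E-flat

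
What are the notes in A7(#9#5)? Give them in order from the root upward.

A C# E# G B#

Root A, quality dominant seventh sharp nine sharp five:
- root: A
- major 3rd: C#
- augmented 5th: E#
- minor 7th: G
- augmented 9th: B#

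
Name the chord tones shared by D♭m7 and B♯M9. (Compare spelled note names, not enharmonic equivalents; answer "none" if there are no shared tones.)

none

D♭m7: D♭ F♭ A♭ C♭
B♯M9: B♯ D𝄪 F𝄪 A𝄪 C𝄪
Common to both → none.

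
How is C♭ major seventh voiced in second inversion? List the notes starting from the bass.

G-flat – B-flat – C-flat – E-flat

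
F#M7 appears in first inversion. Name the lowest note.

F#M7 in root position is F#–A#–C#–E#.
First inversion places the third in the bass, which is A#.

A#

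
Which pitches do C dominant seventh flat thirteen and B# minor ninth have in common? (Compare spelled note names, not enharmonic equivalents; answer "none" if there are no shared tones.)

none

C dominant seventh flat thirteen = C, E, G, B-flat, A-flat.
B# minor ninth = B-sharp, D-sharp, F-double-sharp, A-sharp, C-double-sharp.
Shared: none.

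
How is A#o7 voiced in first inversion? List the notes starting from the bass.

C#  E  G  A#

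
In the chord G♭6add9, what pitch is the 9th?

Ab

G♭6add9 is built on Gb; its 9th is a major 9th above the root.
A second above G uses the letter A, and the major 9th above Gb is Ab.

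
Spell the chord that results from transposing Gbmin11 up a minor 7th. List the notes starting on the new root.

Fb, Abb, Cb, Ebb, Gb, Bbb

Gb up a minor 7th → Fb. New chord: Fb minor eleventh.
Root: Fb
Minor 3rd (3rd): Abb
Perfect 5th (5th): Cb
Minor 7th (7th): Ebb
Major 9th (9th): Gb
Perfect 11th (11th): Bbb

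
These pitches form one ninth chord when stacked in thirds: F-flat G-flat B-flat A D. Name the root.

Arranged so that each adjacent pair is a third by letter name: G-flat – B-flat – D – F-flat – A.
The bottom of that stack, G-flat, is the root (this is G-flat dominant seventh sharp nine sharp five).

G-flat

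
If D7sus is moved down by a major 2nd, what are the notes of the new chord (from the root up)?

D down a major 2nd → C. New chord: C dominant seventh suspended fourth.
C — root
F — perfect 4th
G — perfect 5th
Bb — minor 7th

C, F, G, Bb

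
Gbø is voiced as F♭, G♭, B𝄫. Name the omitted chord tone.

Gbø = G♭, B𝄫, D𝄫, F♭. The voicing lacks the 5th (diminished 5th), D𝄫.

D𝄫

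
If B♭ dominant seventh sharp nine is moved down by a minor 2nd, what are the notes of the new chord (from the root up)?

A, C♯, E, G, B♯

A minor 2nd down from B♭ is A, so the new chord is A dominant seventh sharp nine.
A — root
C♯ — major 3rd
E — perfect 5th
G — minor 7th
B♯ — augmented 9th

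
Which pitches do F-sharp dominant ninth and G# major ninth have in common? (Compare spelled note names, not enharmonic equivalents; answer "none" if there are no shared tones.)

A-sharp G-sharp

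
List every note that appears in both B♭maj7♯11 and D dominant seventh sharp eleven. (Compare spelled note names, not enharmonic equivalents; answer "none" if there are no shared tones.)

B♭maj7♯11: Bb D F A E
D dominant seventh sharp eleven: D F# A C G#
Common to both → D, A.

D, A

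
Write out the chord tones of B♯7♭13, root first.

B♯7♭13: dominant seventh flat thirteen on B#.
root → B#
3rd (major 3rd) → D##
5th (perfect 5th) → F##
7th (minor 7th) → A#
13th (minor 13th) → G#

B# – D## – F## – A# – G#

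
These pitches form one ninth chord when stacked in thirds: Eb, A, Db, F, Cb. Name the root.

Stacking in thirds gives Db – F – A – Cb – Eb, so Db is the root — Db dominant ninth sharp five.

Db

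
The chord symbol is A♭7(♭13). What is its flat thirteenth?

Root of A♭7(♭13) = A♭. The 13th is a minor 13th: A♭ up a minor 13th → F♭.

F♭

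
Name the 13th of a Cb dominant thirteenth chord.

A-flat

Root of Cb dominant thirteenth = C-flat. The 13th is a major 13th: C-flat up a major 13th → A-flat.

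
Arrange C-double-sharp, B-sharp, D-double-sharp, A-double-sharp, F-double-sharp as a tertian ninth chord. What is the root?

B-sharp

Arranged so that each adjacent pair is a third by letter name: B-sharp – D-double-sharp – F-double-sharp – A-double-sharp – C-double-sharp.
The bottom of that stack, B-sharp, is the root (this is B-sharp major ninth).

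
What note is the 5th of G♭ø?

Dbb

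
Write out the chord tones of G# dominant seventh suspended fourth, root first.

G-sharp, C-sharp, D-sharp, F-sharp

G# dominant seventh suspended fourth: dominant seventh suspended fourth on G-sharp.
root → G-sharp
4th (perfect 4th) → C-sharp
5th (perfect 5th) → D-sharp
7th (minor 7th) → F-sharp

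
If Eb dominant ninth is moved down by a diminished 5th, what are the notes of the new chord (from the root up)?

A C-sharp E G B

Transposed root: E-flat → A (diminished 5th down). So we spell A dominant ninth:
- root: A
- major 3rd: C-sharp
- perfect 5th: E
- minor 7th: G
- major 9th: B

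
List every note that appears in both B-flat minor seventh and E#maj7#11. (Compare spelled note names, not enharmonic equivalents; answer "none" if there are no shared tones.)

B-flat minor seventh = Bb, Db, F, Ab.
E#maj7#11 = E#, G##, B#, D##, A##.
Shared: none.

none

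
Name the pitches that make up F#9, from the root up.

Root F♯, quality dominant ninth:
F♯ — root
A♯ — major 3rd
C♯ — perfect 5th
E — minor 7th
G♯ — major 9th

F♯  A♯  C♯  E  G♯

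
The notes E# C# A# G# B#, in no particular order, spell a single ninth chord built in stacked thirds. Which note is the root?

Arranged so that each adjacent pair is a third by letter name: A# – C# – E# – G# – B#.
The bottom of that stack, A#, is the root (this is A# minor ninth).

A#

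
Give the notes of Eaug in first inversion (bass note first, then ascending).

G# – B# – E

In root position, Eaug is E–G#–B#.
First inversion puts the third (G#) in the bass.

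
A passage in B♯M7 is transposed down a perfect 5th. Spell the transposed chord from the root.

E# – G## – B# – D##

A perfect 5th down from B# is E#, so the new chord is E# major seventh.
- root: E#
- major 3rd: G##
- perfect 5th: B#
- major 7th: D##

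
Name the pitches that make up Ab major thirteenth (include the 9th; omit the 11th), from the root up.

Ab, C, Eb, G, Bb, F

Ab major thirteenth: major thirteenth on Ab.
- root: Ab
- major 3rd: C
- perfect 5th: Eb
- major 7th: G
- major 9th: Bb
- major 13th: F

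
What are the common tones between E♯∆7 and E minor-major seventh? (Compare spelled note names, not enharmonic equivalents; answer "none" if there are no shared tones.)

none

E♯∆7 = E♯, G𝄪, B♯, D𝄪.
E minor-major seventh = E, G, B, D♯.
Shared: none.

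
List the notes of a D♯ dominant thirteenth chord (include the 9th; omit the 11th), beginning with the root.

Root D-sharp, quality dominant thirteenth:
D-sharp — root
F-double-sharp — major 3rd
A-sharp — perfect 5th
C-sharp — minor 7th
E-sharp — major 9th
B-sharp — major 13th

D-sharp  F-double-sharp  A-sharp  C-sharp  E-sharp  B-sharp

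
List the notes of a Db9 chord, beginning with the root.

Db F Ab Cb Eb

Db9 is a dominant ninth built on Db.
root → Db
3rd (major 3rd) → F
5th (perfect 5th) → Ab
7th (minor 7th) → Cb
9th (major 9th) → Eb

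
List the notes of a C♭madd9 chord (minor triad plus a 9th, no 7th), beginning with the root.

Cb, Ebb, Gb, Db

Root Cb, quality minor added-ninth:
Cb — root
Ebb — minor 3rd
Gb — perfect 5th
Db — major 9th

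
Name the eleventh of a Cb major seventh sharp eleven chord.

F

Cb major seventh sharp eleven is built on C♭; its 11th is an augmented 11th above the root.
A fourth above C uses the letter F, and the augmented 11th above C♭ is F.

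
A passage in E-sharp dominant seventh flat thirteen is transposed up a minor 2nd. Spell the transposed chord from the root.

F-sharp, A-sharp, C-sharp, E, D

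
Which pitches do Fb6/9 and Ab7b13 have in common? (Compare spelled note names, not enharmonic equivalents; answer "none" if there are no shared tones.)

Fb  Ab  Gb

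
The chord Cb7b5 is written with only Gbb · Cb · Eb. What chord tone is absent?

The full Cb7b5 chord is Cb, Eb, Gbb, Bbb.
Comparing with the voicing, the minor 7th (7th) — Bbb — is absent.

Bbb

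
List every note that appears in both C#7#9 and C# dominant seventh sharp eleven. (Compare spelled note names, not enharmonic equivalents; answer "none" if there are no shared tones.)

C#7#9 = C♯, E♯, G♯, B, D𝄪.
C# dominant seventh sharp eleven = C♯, E♯, G♯, B, F𝄪.
Shared: C♯, E♯, G♯, B.

C♯ – E♯ – G♯ – B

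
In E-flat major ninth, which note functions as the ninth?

F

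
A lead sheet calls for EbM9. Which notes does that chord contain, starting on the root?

Root Eb, quality major ninth:
- root: Eb
- major 3rd: G
- perfect 5th: Bb
- major 7th: D
- major 9th: F

Eb G Bb D F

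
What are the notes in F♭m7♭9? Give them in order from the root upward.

F♭m7♭9: minor seventh flat nine on Fb.
Root: Fb
Minor 3rd (3rd): Abb
Perfect 5th (5th): Cb
Minor 7th (7th): Ebb
Minor 9th (9th): Gbb

Fb – Abb – Cb – Ebb – Gbb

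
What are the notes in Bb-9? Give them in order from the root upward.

Bb, Db, F, Ab, C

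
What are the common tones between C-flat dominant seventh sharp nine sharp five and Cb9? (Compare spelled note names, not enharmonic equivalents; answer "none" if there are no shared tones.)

Cb Eb Bbb

C-flat dominant seventh sharp nine sharp five: Cb Eb G Bbb D
Cb9: Cb Eb Gb Bbb Db
Common to both → Cb, Eb, Bbb.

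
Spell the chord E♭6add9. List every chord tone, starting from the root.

Eb, G, Bb, C, F

E♭6add9: six-nine on Eb.
root → Eb
3rd (major 3rd) → G
5th (perfect 5th) → Bb
6th (major 6th) → C
9th (major 9th) → F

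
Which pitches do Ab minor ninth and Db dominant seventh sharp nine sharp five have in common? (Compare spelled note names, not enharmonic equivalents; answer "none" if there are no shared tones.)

C-flat

Ab minor ninth: A-flat C-flat E-flat G-flat B-flat
Db dominant seventh sharp nine sharp five: D-flat F A C-flat E
Common to both → C-flat.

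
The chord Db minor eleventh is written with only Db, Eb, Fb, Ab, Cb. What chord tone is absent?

Gb

Db minor eleventh = Db, Fb, Ab, Cb, Eb, Gb. The voicing lacks the 11th (perfect 11th), Gb.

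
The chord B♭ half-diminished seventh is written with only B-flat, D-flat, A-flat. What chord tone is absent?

The full B♭ half-diminished seventh chord is B-flat, D-flat, F-flat, A-flat.
Comparing with the voicing, the diminished 5th (5th) — F-flat — is absent.

F-flat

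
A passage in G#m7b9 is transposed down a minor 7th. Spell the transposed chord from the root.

A# – C# – E# – G# – B

A minor 7th down from G# is A#, so the new chord is A# minor seventh flat nine.
A# — root
C# — minor 3rd
E# — perfect 5th
G# — minor 7th
B — minor 9th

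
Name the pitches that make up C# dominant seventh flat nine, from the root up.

C♯, E♯, G♯, B, D

Root C♯, quality dominant seventh flat nine:
- root: C♯
- major 3rd: E♯
- perfect 5th: G♯
- minor 7th: B
- minor 9th: D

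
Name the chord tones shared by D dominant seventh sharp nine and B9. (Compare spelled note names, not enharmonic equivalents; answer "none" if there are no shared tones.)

D dominant seventh sharp nine = D, F♯, A, C, E♯.
B9 = B, D♯, F♯, A, C♯.
Shared: F♯, A.

F♯  A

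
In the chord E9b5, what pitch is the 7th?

E9b5 is built on E; its 7th is a minor 7th above the root.
A seventh above E uses the letter D, and the minor 7th above E is D.

D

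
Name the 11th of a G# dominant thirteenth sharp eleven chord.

C𝄪

Root of G# dominant thirteenth sharp eleven = G♯. The 11th is an augmented 11th: G♯ up an augmented 11th → C𝄪.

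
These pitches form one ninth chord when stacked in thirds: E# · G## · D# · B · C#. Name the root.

C#

Arranged so that each adjacent pair is a third by letter name: C# – E# – G## – B – D#.
The bottom of that stack, C#, is the root (this is C# dominant ninth sharp five).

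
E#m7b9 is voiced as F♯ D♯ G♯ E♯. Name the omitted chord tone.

E#m7b9 = E♯, G♯, B♯, D♯, F♯. The voicing lacks the 5th (perfect 5th), B♯.

B♯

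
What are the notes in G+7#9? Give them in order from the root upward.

Root G, quality dominant seventh sharp nine sharp five:
- root: G
- major 3rd: B
- augmented 5th: D#
- minor 7th: F
- augmented 9th: A#

G – B – D# – F – A#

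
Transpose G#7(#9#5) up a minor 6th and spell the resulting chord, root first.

E G♯ B♯ D F𝄪

A minor 6th up from G♯ is E, so the new chord is E dominant seventh sharp nine sharp five.
- root: E
- major 3rd: G♯
- augmented 5th: B♯
- minor 7th: D
- augmented 9th: F𝄪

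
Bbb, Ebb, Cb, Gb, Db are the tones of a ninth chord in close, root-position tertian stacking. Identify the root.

Cb

Stacking in thirds gives Cb – Ebb – Gb – Bbb – Db, so Cb is the root — Cb minor ninth.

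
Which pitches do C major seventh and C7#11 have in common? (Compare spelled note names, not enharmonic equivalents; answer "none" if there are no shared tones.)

C major seventh = C, E, G, B.
C7#11 = C, E, G, Bb, F#.
Shared: C, E, G.

C, E, G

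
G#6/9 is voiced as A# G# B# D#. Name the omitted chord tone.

G#6/9 = G#, B#, D#, E#, A#. The voicing lacks the 6th (major 6th), E#.

E#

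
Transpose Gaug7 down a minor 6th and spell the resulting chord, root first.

A minor 6th down from G is B, so the new chord is B augmented seventh.
Root: B
Major 3rd (3rd): D♯
Augmented 5th (5th): F𝄪
Minor 7th (7th): A

B – D♯ – F𝄪 – A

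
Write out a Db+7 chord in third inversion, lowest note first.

Cb  Db  F  A

Db+7 = Db–F–A–Cb; third inversion → seventh (Cb) lowest.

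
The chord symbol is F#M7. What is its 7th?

E#

Root of F#M7 = F#. The 7th is a major 7th: F# up a major 7th → E#.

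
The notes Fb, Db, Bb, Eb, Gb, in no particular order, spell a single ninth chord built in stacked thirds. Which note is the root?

Eb

Arranged so that each adjacent pair is a third by letter name: Eb – Gb – Bb – Db – Fb.
The bottom of that stack, Eb, is the root (this is Eb minor seventh flat nine).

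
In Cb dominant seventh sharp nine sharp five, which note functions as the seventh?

B𝄫

Root of Cb dominant seventh sharp nine sharp five = C♭. The 7th is a minor 7th: C♭ up a minor 7th → B𝄫.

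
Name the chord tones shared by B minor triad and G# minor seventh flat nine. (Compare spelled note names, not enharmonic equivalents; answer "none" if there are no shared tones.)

B, F-sharp

B minor triad = B, D, F-sharp.
G# minor seventh flat nine = G-sharp, B, D-sharp, F-sharp, A.
Shared: B, F-sharp.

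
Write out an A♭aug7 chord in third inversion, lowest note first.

Gb, Ab, C, E

A♭aug7 = Ab–C–E–Gb; third inversion → seventh (Gb) lowest.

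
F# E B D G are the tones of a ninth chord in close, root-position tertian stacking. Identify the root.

E

Arranged so that each adjacent pair is a third by letter name: E – G – B – D – F#.
The bottom of that stack, E, is the root (this is E minor ninth).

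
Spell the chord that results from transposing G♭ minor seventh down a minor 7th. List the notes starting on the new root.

A-flat – C-flat – E-flat – G-flat

Transposed root: G-flat → A-flat (minor 7th down). So we spell A-flat minor seventh:
A-flat — root
C-flat — minor 3rd
E-flat — perfect 5th
G-flat — minor 7th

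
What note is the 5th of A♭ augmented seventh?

E

Root of A♭ augmented seventh = A-flat. The 5th is an augmented 5th: A-flat up an augmented 5th → E.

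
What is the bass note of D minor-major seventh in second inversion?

A

D minor-major seventh in root position is D–F–A–C-sharp.
Second inversion places the fifth in the bass, which is A.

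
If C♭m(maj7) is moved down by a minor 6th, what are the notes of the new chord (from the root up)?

E♭  G♭  B♭  D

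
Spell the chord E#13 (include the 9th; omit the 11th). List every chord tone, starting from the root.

E#  G##  B#  D#  F##  C##

Root E#, quality dominant thirteenth:
root → E#
3rd (major 3rd) → G##
5th (perfect 5th) → B#
7th (minor 7th) → D#
9th (major 9th) → F##
13th (major 13th) → C##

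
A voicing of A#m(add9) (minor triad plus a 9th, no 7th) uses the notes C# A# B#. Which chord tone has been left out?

E#

The full A#m(add9) chord is A#, C#, E#, B#.
Comparing with the voicing, the perfect 5th (5th) — E# — is absent.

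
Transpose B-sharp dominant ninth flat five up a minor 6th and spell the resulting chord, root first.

B-sharp up a minor 6th → G-sharp. New chord: G-sharp dominant ninth flat five.
root → G-sharp
3rd (major 3rd) → B-sharp
5th (diminished 5th) → D
7th (minor 7th) → F-sharp
9th (major 9th) → A-sharp

G-sharp, B-sharp, D, F-sharp, A-sharp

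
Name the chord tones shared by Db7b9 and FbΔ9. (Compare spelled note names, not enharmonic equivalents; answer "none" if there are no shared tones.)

Db7b9: Db F Ab Cb Ebb
FbΔ9: Fb Ab Cb Eb Gb
Common to both → Ab, Cb.

Ab  Cb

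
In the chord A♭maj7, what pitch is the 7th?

G

A♭maj7 is built on Ab; its 7th is a major 7th above the root.
A seventh above A uses the letter G, and the major 7th above Ab is G.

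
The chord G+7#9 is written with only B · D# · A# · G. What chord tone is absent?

F

G+7#9 = G, B, D#, F, A#. The voicing lacks the 7th (minor 7th), F.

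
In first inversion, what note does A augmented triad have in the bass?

A augmented triad in root position is A–C♯–E♯.
First inversion places the third in the bass, which is C♯.

C♯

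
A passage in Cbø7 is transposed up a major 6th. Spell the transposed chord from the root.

A♭, C♭, E𝄫, G♭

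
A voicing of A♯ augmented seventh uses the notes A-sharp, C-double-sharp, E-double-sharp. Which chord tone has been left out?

A♯ augmented seventh = A-sharp, C-double-sharp, E-double-sharp, G-sharp. The voicing lacks the 7th (minor 7th), G-sharp.

G-sharp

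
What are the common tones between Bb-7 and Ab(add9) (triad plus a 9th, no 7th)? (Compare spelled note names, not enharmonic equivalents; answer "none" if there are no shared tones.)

Bb-7 = Bb, Db, F, Ab.
Ab(add9) = Ab, C, Eb, Bb.
Shared: Bb, Ab.

Bb Ab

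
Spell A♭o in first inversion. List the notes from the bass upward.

A♭o = A♭–C♭–E𝄫; first inversion → third (C♭) lowest.

C♭ E𝄫 A♭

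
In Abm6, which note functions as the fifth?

Root of Abm6 = Ab. The 5th is a perfect 5th: Ab up a perfect 5th → Eb.

Eb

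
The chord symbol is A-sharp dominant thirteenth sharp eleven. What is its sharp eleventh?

D##

Root of A-sharp dominant thirteenth sharp eleven = A#. The 11th is an augmented 11th: A# up an augmented 11th → D##.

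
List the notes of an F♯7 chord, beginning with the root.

F♯7 is a dominant seventh built on F♯.
root → F♯
3rd (major 3rd) → A♯
5th (perfect 5th) → C♯
7th (minor 7th) → E

F♯, A♯, C♯, E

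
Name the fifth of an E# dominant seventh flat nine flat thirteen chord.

B-sharp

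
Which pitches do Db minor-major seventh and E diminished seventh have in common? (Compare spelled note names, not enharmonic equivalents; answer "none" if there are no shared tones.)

D-flat

Db minor-major seventh = D-flat, F-flat, A-flat, C.
E diminished seventh = E, G, B-flat, D-flat.
Shared: D-flat.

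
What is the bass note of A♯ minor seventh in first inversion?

A♯ minor seventh = A#–C#–E#–G#. First inversion → third in the bass = C#.

C#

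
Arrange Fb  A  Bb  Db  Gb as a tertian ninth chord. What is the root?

Gb

Stacking in thirds gives Gb – Bb – Db – Fb – A, so Gb is the root — Gb dominant seventh sharp nine.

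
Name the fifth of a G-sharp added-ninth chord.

D-sharp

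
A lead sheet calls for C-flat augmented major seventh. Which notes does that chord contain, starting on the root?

Cb  Eb  G  Bb

Root Cb, quality augmented major seventh:
Root: Cb
Major 3rd (3rd): Eb
Augmented 5th (5th): G
Major 7th (7th): Bb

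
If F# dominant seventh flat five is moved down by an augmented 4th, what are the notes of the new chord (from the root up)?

An augmented 4th down from F-sharp is C, so the new chord is C dominant seventh flat five.
C — root
E — major 3rd
G-flat — diminished 5th
B-flat — minor 7th

C, E, G-flat, B-flat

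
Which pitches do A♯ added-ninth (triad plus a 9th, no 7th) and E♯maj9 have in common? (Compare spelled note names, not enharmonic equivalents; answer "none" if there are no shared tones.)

A♯ added-ninth: A# C## E# B#
E♯maj9: E# G## B# D## F##
Common to both → E#, B#.

E#  B#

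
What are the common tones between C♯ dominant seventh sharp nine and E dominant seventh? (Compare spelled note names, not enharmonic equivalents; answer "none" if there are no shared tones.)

C♯ dominant seventh sharp nine = C-sharp, E-sharp, G-sharp, B, D-double-sharp.
E dominant seventh = E, G-sharp, B, D.
Shared: G-sharp, B.

G-sharp – B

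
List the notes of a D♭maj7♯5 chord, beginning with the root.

Db  F  A  C

Root Db, quality augmented major seventh:
root → Db
3rd (major 3rd) → F
5th (augmented 5th) → A
7th (major 7th) → C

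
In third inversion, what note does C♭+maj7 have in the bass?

Bb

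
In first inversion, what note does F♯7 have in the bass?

F♯7 = F#–A#–C#–E. First inversion → third in the bass = A#.

A#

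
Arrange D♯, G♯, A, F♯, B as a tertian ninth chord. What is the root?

Stacking in thirds gives G♯ – B – D♯ – F♯ – A, so G♯ is the root — G♯ minor seventh flat nine.

G♯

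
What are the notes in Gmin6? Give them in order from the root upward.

G – B♭ – D – E

Gmin6 is a minor sixth built on G.
Root: G
Minor 3rd (3rd): B♭
Perfect 5th (5th): D
Major 6th (6th): E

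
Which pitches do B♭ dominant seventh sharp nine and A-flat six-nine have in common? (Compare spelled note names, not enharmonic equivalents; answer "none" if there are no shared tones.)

B♭ F A♭

B♭ dominant seventh sharp nine: B♭ D F A♭ C♯
A-flat six-nine: A♭ C E♭ F B♭
Common to both → B♭, F, A♭.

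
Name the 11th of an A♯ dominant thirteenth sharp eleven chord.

A♯ dominant thirteenth sharp eleven is built on A#; its 11th is an augmented 11th above the root.
A fourth above A uses the letter D, and the augmented 11th above A# is D##.

D##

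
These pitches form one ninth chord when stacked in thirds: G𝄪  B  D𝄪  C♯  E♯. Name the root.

Arranged so that each adjacent pair is a third by letter name: C♯ – E♯ – G𝄪 – B – D𝄪.
The bottom of that stack, C♯, is the root (this is C♯ dominant seventh sharp nine sharp five).

C♯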